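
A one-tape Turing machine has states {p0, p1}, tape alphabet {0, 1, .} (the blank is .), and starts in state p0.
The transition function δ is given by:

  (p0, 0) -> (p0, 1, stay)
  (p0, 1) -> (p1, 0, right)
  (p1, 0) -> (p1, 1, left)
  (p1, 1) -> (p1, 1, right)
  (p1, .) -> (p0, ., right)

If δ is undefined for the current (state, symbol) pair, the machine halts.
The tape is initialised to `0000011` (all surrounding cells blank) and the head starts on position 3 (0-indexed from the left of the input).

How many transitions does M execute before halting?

state=p0 head=3 tape=.000[0]011..   (p0,0)→(p0,1,stay)
state=p0 head=3 tape=.000[1]011..   (p0,1)→(p1,0,right)
state=p1 head=4 tape=.0000[0]11..   (p1,0)→(p1,1,left)
state=p1 head=3 tape=.000[0]111..   (p1,0)→(p1,1,left)
state=p1 head=2 tape=.00[0]1111..   (p1,0)→(p1,1,left)
state=p1 head=1 tape=.0[0]11111..   (p1,0)→(p1,1,left)
state=p1 head=0 tape=.[0]111111..   (p1,0)→(p1,1,left)
state=p1 head=-1 tape=[.]1111111..   (p1,.)→(p0,.,right)
state=p0 head=0 tape=.[1]111111..   (p0,1)→(p1,0,right)
state=p1 head=1 tape=.0[1]11111..   (p1,1)→(p1,1,right)
state=p1 head=2 tape=.01[1]1111..   (p1,1)→(p1,1,right)
state=p1 head=3 tape=.011[1]111..   (p1,1)→(p1,1,right)
state=p1 head=4 tape=.0111[1]11..   (p1,1)→(p1,1,right)
state=p1 head=5 tape=.01111[1]1..   (p1,1)→(p1,1,right)
state=p1 head=6 tape=.011111[1]..   (p1,1)→(p1,1,right)
state=p1 head=7 tape=.0111111[.].   (p1,.)→(p0,.,right)
state=p0 head=8 tape=.0111111.[.]
M halts after 16 transitions.

16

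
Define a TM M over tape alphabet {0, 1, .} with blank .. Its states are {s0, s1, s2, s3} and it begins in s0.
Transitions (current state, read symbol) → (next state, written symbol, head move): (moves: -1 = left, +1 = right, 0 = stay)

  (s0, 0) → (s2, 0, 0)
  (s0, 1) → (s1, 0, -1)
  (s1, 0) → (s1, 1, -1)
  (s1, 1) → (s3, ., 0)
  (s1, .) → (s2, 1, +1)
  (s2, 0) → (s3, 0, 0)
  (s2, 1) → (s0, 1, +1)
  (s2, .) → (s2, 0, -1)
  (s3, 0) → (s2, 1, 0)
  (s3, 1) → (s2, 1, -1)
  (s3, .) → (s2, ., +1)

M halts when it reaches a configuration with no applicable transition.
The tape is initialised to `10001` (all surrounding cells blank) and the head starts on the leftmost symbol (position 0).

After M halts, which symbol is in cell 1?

s0 | .[1]0001.   read 1 → write 0, move -1, go to s1
s1 | [.]00001.   read . → write 1, move +1, go to s2
s2 | 1[0]0001.   read 0 → write 0, move 0, go to s3
s3 | 1[0]0001.   read 0 → write 1, move 0, go to s2
s2 | 1[1]0001.   read 1 → write 1, move +1, go to s0
s0 | 11[0]001.   read 0 → write 0, move 0, go to s2
s2 | 11[0]001.   read 0 → write 0, move 0, go to s3
s3 | 11[0]001.   read 0 → write 1, move 0, go to s2
s2 | 11[1]001.   read 1 → write 1, move +1, go to s0
s0 | 111[0]01.   read 0 → write 0, move 0, go to s2
s2 | 111[0]01.   read 0 → write 0, move 0, go to s3
s3 | 111[0]01.   read 0 → write 1, move 0, go to s2
s2 | 111[1]01.   read 1 → write 1, move +1, go to s0
s0 | 1111[0]1.   read 0 → write 0, move 0, go to s2
s2 | 1111[0]1.   read 0 → write 0, move 0, go to s3
s3 | 1111[0]1.   read 0 → write 1, move 0, go to s2
s2 | 1111[1]1.   read 1 → write 1, move +1, go to s0
s0 | 11111[1].   read 1 → write 0, move -1, go to s1
s1 | 1111[1]0.   read 1 → write ., move 0, go to s3
s3 | 1111[.]0.   read . → write ., move +1, go to s2
s2 | 1111.[0].   read 0 → write 0, move 0, go to s3
s3 | 1111.[0].   read 0 → write 1, move 0, go to s2
s2 | 1111.[1].   read 1 → write 1, move +1, go to s0
s0 | 1111.1[.]
Cell 1 holds 1 when M halts.

1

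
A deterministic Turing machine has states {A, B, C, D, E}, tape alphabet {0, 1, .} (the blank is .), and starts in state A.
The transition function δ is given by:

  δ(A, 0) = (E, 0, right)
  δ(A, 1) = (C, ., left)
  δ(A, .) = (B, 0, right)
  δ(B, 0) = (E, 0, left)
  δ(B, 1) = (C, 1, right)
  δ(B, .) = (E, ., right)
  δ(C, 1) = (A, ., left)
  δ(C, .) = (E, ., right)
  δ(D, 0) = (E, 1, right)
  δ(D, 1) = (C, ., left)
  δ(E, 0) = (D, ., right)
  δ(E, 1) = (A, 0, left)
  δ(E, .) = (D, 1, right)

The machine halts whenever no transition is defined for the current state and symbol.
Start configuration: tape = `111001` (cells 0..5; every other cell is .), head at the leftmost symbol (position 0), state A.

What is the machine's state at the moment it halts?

state=A head=0 tape=.[1]11001.   (A,1)→(C,.,left)
state=C head=-1 tape=[.].11001.   (C,.)→(E,.,right)
state=E head=0 tape=.[.]11001.   (E,.)→(D,1,right)
state=D head=1 tape=.1[1]1001.   (D,1)→(C,.,left)
state=C head=0 tape=.[1].1001.   (C,1)→(A,.,left)
state=A head=-1 tape=[.]..1001.   (A,.)→(B,0,right)
state=B head=0 tape=0[.].1001.   (B,.)→(E,.,right)
state=E head=1 tape=0.[.]1001.   (E,.)→(D,1,right)
state=D head=2 tape=0.1[1]001.   (D,1)→(C,.,left)
state=C head=1 tape=0.[1].001.   (C,1)→(A,.,left)
state=A head=0 tape=0[.]..001.   (A,.)→(B,0,right)
state=B head=1 tape=00[.].001.   (B,.)→(E,.,right)
state=E head=2 tape=00.[.]001.   (E,.)→(D,1,right)
state=D head=3 tape=00.1[0]01.   (D,0)→(E,1,right)
state=E head=4 tape=00.11[0]1.   (E,0)→(D,.,right)
state=D head=5 tape=00.11.[1].   (D,1)→(C,.,left)
state=C head=4 tape=00.11[.]..   (C,.)→(E,.,right)
state=E head=5 tape=00.11.[.].   (E,.)→(D,1,right)
state=D head=6 tape=00.11.1[.]
No transition is defined for (D, .); M halts in state D.

D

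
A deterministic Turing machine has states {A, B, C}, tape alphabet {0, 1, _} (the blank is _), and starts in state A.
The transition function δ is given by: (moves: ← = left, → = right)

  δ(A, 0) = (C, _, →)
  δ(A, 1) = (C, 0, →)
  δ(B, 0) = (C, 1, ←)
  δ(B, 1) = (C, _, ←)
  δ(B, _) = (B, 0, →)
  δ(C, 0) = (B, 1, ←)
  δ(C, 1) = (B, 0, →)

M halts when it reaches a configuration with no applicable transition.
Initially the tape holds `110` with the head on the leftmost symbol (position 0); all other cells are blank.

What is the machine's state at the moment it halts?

A | _[1]10   read 1 → write 0, move →, go to C
C | _0[1]0   read 1 → write 0, move →, go to B
B | _00[0]   read 0 → write 1, move ←, go to C
C | _0[0]1   read 0 → write 1, move ←, go to B
B | _[0]11   read 0 → write 1, move ←, go to C
C | [_]111
No transition is defined for (C, _); M halts in state C.

C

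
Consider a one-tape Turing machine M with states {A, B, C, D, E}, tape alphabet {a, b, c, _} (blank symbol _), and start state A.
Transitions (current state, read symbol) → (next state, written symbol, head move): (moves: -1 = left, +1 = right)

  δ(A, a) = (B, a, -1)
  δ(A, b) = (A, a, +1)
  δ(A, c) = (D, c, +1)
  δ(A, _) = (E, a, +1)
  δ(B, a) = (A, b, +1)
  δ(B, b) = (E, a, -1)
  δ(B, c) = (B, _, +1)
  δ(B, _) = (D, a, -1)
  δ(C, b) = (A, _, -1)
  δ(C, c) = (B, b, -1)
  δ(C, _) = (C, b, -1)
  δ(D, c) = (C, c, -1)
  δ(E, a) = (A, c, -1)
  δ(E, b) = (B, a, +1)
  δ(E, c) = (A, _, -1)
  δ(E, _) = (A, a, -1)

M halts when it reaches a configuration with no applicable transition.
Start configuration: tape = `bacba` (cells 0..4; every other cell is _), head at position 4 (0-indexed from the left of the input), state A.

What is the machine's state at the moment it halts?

state=A head=4 tape=____bacb[a]   (A,a)→(B,a,-1)
state=B head=3 tape=____bac[b]a   (B,b)→(E,a,-1)
state=E head=2 tape=____ba[c]aa   (E,c)→(A,_,-1)
state=A head=1 tape=____b[a]_aa   (A,a)→(B,a,-1)
state=B head=0 tape=____[b]a_aa   (B,b)→(E,a,-1)
state=E head=-1 tape=___[_]aa_aa   (E,_)→(A,a,-1)
state=A head=-2 tape=__[_]aaa_aa   (A,_)→(E,a,+1)
state=E head=-1 tape=__a[a]aa_aa   (E,a)→(A,c,-1)
state=A head=-2 tape=__[a]caa_aa   (A,a)→(B,a,-1)
state=B head=-3 tape=_[_]acaa_aa   (B,_)→(D,a,-1)
state=D head=-4 tape=[_]aacaa_aa
No transition is defined for (D, _); M halts in state D.

D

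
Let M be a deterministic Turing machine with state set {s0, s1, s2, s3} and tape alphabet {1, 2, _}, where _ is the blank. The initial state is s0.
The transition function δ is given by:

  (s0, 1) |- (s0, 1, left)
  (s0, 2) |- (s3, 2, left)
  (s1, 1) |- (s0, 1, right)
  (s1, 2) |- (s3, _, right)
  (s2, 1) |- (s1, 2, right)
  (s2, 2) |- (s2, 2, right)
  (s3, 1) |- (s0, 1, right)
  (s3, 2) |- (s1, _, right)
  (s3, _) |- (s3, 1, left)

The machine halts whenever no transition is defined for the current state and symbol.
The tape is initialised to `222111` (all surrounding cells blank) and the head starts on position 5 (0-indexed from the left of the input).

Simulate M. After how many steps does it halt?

state=s0 head=5 tape=22211[1]   (s0,1)→(s0,1,left)
state=s0 head=4 tape=2221[1]1   (s0,1)→(s0,1,left)
state=s0 head=3 tape=222[1]11   (s0,1)→(s0,1,left)
state=s0 head=2 tape=22[2]111   (s0,2)→(s3,2,left)
state=s3 head=1 tape=2[2]2111   (s3,2)→(s1,_,right)
state=s1 head=2 tape=2_[2]111   (s1,2)→(s3,_,right)
state=s3 head=3 tape=2__[1]11   (s3,1)→(s0,1,right)
state=s0 head=4 tape=2__1[1]1   (s0,1)→(s0,1,left)
state=s0 head=3 tape=2__[1]11   (s0,1)→(s0,1,left)
state=s0 head=2 tape=2_[_]111
M halts after 9 transitions.

9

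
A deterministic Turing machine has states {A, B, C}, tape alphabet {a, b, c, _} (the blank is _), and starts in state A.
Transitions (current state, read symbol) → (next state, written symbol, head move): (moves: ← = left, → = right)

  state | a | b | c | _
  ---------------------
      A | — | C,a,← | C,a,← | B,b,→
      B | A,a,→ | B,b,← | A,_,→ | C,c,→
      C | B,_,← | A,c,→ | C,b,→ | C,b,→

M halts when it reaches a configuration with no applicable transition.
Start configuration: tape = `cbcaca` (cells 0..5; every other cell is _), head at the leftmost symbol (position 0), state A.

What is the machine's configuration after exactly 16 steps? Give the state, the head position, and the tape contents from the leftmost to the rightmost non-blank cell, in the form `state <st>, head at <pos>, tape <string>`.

state=A head=0 tape=__[c]bcaca   (A,c)→(C,a,←)
state=C head=-1 tape=_[_]abcaca   (C,_)→(C,b,→)
state=C head=0 tape=_b[a]bcaca   (C,a)→(B,_,←)
state=B head=-1 tape=_[b]_bcaca   (B,b)→(B,b,←)
state=B head=-2 tape=[_]b_bcaca   (B,_)→(C,c,→)
state=C head=-1 tape=c[b]_bcaca   (C,b)→(A,c,→)
state=A head=0 tape=cc[_]bcaca   (A,_)→(B,b,→)
state=B head=1 tape=ccb[b]caca   (B,b)→(B,b,←)
state=B head=0 tape=cc[b]bcaca   (B,b)→(B,b,←)
state=B head=-1 tape=c[c]bbcaca   (B,c)→(A,_,→)
state=A head=0 tape=c_[b]bcaca   (A,b)→(C,a,←)
state=C head=-1 tape=c[_]abcaca   (C,_)→(C,b,→)
state=C head=0 tape=cb[a]bcaca   (C,a)→(B,_,←)
state=B head=-1 tape=c[b]_bcaca   (B,b)→(B,b,←)
state=B head=-2 tape=[c]b_bcaca   (B,c)→(A,_,→)
state=A head=-1 tape=_[b]_bcaca   (A,b)→(C,a,←)
state=C head=-2 tape=[_]a_bcaca
After 16 steps: state C, head at -2, tape a_bcaca.

state C, head at -2, tape a_bcaca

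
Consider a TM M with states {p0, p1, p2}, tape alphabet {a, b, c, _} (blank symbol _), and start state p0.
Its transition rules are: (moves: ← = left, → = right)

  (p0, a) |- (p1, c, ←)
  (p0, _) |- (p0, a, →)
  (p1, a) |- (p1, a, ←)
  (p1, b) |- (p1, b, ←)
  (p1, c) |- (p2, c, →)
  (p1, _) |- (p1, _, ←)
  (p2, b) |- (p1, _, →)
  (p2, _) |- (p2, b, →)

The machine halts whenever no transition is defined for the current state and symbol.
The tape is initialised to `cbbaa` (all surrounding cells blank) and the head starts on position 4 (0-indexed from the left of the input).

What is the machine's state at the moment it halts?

p2

p0 | cbba[a]   read a → write c, move ←, go to p1
p1 | cbb[a]c   read a → write a, move ←, go to p1
p1 | cb[b]ac   read b → write b, move ←, go to p1
p1 | c[b]bac   read b → write b, move ←, go to p1
p1 | [c]bbac   read c → write c, move →, go to p2
p2 | c[b]bac   read b → write _, move →, go to p1
p1 | c_[b]ac   read b → write b, move ←, go to p1
p1 | c[_]bac   read _ → write _, move ←, go to p1
p1 | [c]_bac   read c → write c, move →, go to p2
p2 | c[_]bac   read _ → write b, move →, go to p2
p2 | cb[b]ac   read b → write _, move →, go to p1
p1 | cb_[a]c   read a → write a, move ←, go to p1
p1 | cb[_]ac   read _ → write _, move ←, go to p1
p1 | c[b]_ac   read b → write b, move ←, go to p1
p1 | [c]b_ac   read c → write c, move →, go to p2
p2 | c[b]_ac   read b → write _, move →, go to p1
p1 | c_[_]ac   read _ → write _, move ←, go to p1
p1 | c[_]_ac   read _ → write _, move ←, go to p1
p1 | [c]__ac   read c → write c, move →, go to p2
p2 | c[_]_ac   read _ → write b, move →, go to p2
p2 | cb[_]ac   read _ → write b, move →, go to p2
p2 | cbb[a]c
No transition is defined for (p2, a); M halts in state p2.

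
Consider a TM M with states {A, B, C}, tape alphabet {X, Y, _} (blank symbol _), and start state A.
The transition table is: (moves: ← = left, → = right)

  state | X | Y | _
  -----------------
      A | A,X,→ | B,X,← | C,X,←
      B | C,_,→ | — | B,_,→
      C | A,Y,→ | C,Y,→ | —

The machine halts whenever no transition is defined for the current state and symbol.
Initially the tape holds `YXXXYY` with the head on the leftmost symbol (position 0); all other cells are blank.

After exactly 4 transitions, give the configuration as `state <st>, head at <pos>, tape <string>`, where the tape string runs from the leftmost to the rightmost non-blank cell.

state A, head at 2, tape YXXYY

state=A head=0 tape=_[Y]XXXYY   (A,Y)→(B,X,←)
state=B head=-1 tape=[_]XXXXYY   (B,_)→(B,_,→)
state=B head=0 tape=_[X]XXXYY   (B,X)→(C,_,→)
state=C head=1 tape=__[X]XXYY   (C,X)→(A,Y,→)
state=A head=2 tape=__Y[X]XYY
After 4 steps: state A, head at 2, tape YXXYY.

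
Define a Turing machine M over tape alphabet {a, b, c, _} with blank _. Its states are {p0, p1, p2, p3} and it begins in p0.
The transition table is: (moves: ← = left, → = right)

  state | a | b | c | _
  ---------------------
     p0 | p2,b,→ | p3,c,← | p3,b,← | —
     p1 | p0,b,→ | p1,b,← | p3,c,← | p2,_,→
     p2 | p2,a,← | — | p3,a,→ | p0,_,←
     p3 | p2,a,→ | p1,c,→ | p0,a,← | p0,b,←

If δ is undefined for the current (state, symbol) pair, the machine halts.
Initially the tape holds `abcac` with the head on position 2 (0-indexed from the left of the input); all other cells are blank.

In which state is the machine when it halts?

p2

state=p0 head=2 tape=ab[c]ac   (p0,c)→(p3,b,←)
state=p3 head=1 tape=a[b]bac   (p3,b)→(p1,c,→)
state=p1 head=2 tape=ac[b]ac   (p1,b)→(p1,b,←)
state=p1 head=1 tape=a[c]bac   (p1,c)→(p3,c,←)
state=p3 head=0 tape=[a]cbac   (p3,a)→(p2,a,→)
state=p2 head=1 tape=a[c]bac   (p2,c)→(p3,a,→)
state=p3 head=2 tape=aa[b]ac   (p3,b)→(p1,c,→)
state=p1 head=3 tape=aac[a]c   (p1,a)→(p0,b,→)
state=p0 head=4 tape=aacb[c]   (p0,c)→(p3,b,←)
state=p3 head=3 tape=aac[b]b   (p3,b)→(p1,c,→)
state=p1 head=4 tape=aacc[b]   (p1,b)→(p1,b,←)
state=p1 head=3 tape=aac[c]b   (p1,c)→(p3,c,←)
state=p3 head=2 tape=aa[c]cb   (p3,c)→(p0,a,←)
state=p0 head=1 tape=a[a]acb   (p0,a)→(p2,b,→)
state=p2 head=2 tape=ab[a]cb   (p2,a)→(p2,a,←)
state=p2 head=1 tape=a[b]acb
No transition is defined for (p2, b); M halts in state p2.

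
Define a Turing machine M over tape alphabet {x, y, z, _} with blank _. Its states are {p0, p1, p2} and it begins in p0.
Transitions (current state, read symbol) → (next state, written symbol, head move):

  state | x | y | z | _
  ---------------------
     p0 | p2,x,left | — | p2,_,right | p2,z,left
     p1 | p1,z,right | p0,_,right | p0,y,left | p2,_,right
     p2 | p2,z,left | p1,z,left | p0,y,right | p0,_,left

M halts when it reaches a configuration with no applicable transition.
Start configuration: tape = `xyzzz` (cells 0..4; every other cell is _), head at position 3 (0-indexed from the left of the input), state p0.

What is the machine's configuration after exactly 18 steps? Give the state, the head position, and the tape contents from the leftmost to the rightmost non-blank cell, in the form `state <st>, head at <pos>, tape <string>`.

state=p0 head=3 tape=xyz[z]z__   (p0,z)→(p2,_,right)
state=p2 head=4 tape=xyz_[z]__   (p2,z)→(p0,y,right)
state=p0 head=5 tape=xyz_y[_]_   (p0,_)→(p2,z,left)
state=p2 head=4 tape=xyz_[y]z_   (p2,y)→(p1,z,left)
state=p1 head=3 tape=xyz[_]zz_   (p1,_)→(p2,_,right)
state=p2 head=4 tape=xyz_[z]z_   (p2,z)→(p0,y,right)
state=p0 head=5 tape=xyz_y[z]_   (p0,z)→(p2,_,right)
state=p2 head=6 tape=xyz_y_[_]   (p2,_)→(p0,_,left)
state=p0 head=5 tape=xyz_y[_]_   (p0,_)→(p2,z,left)
state=p2 head=4 tape=xyz_[y]z_   (p2,y)→(p1,z,left)
state=p1 head=3 tape=xyz[_]zz_   (p1,_)→(p2,_,right)
state=p2 head=4 tape=xyz_[z]z_   (p2,z)→(p0,y,right)
state=p0 head=5 tape=xyz_y[z]_   (p0,z)→(p2,_,right)
state=p2 head=6 tape=xyz_y_[_]   (p2,_)→(p0,_,left)
state=p0 head=5 tape=xyz_y[_]_   (p0,_)→(p2,z,left)
state=p2 head=4 tape=xyz_[y]z_   (p2,y)→(p1,z,left)
state=p1 head=3 tape=xyz[_]zz_   (p1,_)→(p2,_,right)
state=p2 head=4 tape=xyz_[z]z_   (p2,z)→(p0,y,right)
state=p0 head=5 tape=xyz_y[z]_
After 18 steps: state p0, head at 5, tape xyz_yz.

state p0, head at 5, tape xyz_yz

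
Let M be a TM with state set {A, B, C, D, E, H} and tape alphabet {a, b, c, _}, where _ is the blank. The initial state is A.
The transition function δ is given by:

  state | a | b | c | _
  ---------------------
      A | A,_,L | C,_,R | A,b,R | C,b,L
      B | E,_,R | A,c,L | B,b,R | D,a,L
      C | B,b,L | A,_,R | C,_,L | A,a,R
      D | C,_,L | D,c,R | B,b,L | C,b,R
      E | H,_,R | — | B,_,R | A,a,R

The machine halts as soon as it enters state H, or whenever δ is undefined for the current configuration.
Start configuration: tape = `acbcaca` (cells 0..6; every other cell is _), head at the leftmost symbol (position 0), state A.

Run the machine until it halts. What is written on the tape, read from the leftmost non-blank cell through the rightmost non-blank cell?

bbbbb_cbbaca

state=A head=0 tape=______[a]cbcaca   (A,a)→(A,_,L)
state=A head=-1 tape=_____[_]_cbcaca   (A,_)→(C,b,L)
state=C head=-2 tape=____[_]b_cbcaca   (C,_)→(A,a,R)
state=A head=-1 tape=____a[b]_cbcaca   (A,b)→(C,_,R)
state=C head=0 tape=____a_[_]cbcaca   (C,_)→(A,a,R)
state=A head=1 tape=____a_a[c]bcaca   (A,c)→(A,b,R)
state=A head=2 tape=____a_ab[b]caca   (A,b)→(C,_,R)
state=C head=3 tape=____a_ab_[c]aca   (C,c)→(C,_,L)
state=C head=2 tape=____a_ab[_]_aca   (C,_)→(A,a,R)
state=A head=3 tape=____a_aba[_]aca   (A,_)→(C,b,L)
state=C head=2 tape=____a_ab[a]baca   (C,a)→(B,b,L)
state=B head=1 tape=____a_a[b]bbaca   (B,b)→(A,c,L)
state=A head=0 tape=____a_[a]cbbaca   (A,a)→(A,_,L)
state=A head=-1 tape=____a[_]_cbbaca   (A,_)→(C,b,L)
state=C head=-2 tape=____[a]b_cbbaca   (C,a)→(B,b,L)
state=B head=-3 tape=___[_]bb_cbbaca   (B,_)→(D,a,L)
state=D head=-4 tape=__[_]abb_cbbaca   (D,_)→(C,b,R)
state=C head=-3 tape=__b[a]bb_cbbaca   (C,a)→(B,b,L)
state=B head=-4 tape=__[b]bbb_cbbaca   (B,b)→(A,c,L)
state=A head=-5 tape=_[_]cbbb_cbbaca   (A,_)→(C,b,L)
state=C head=-6 tape=[_]bcbbb_cbbaca   (C,_)→(A,a,R)
state=A head=-5 tape=a[b]cbbb_cbbaca   (A,b)→(C,_,R)
state=C head=-4 tape=a_[c]bbb_cbbaca   (C,c)→(C,_,L)
state=C head=-5 tape=a[_]_bbb_cbbaca   (C,_)→(A,a,R)
state=A head=-4 tape=aa[_]bbb_cbbaca   (A,_)→(C,b,L)
state=C head=-5 tape=a[a]bbbb_cbbaca   (C,a)→(B,b,L)
state=B head=-6 tape=[a]bbbbb_cbbaca   (B,a)→(E,_,R)
state=E head=-5 tape=_[b]bbbb_cbbaca
The non-blank tape span at halt is bbbbb_cbbaca.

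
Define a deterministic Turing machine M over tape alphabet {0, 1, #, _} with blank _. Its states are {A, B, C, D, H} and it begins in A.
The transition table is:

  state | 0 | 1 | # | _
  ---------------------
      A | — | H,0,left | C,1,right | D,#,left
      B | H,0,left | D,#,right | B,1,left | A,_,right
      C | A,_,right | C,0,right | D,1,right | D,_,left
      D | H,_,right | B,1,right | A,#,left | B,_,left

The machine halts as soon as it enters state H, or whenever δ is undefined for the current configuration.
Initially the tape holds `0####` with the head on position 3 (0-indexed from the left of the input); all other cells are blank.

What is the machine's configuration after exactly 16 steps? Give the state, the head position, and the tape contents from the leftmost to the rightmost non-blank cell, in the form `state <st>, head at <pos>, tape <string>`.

state B, head at 1, tape 0#111_#

A | 0##[#]#__   read # → write 1, move right, go to C
C | 0##1[#]__   read # → write 1, move right, go to D
D | 0##11[_]_   read _ → write _, move left, go to B
B | 0##1[1]__   read 1 → write #, move right, go to D
D | 0##1#[_]_   read _ → write _, move left, go to B
B | 0##1[#]__   read # → write 1, move left, go to B
B | 0##[1]1__   read 1 → write #, move right, go to D
D | 0###[1]__   read 1 → write 1, move right, go to B
B | 0###1[_]_   read _ → write _, move right, go to A
A | 0###1_[_]   read _ → write #, move left, go to D
D | 0###1[_]#   read _ → write _, move left, go to B
B | 0###[1]_#   read 1 → write #, move right, go to D
D | 0####[_]#   read _ → write _, move left, go to B
B | 0###[#]_#   read # → write 1, move left, go to B
B | 0##[#]1_#   read # → write 1, move left, go to B
B | 0#[#]11_#   read # → write 1, move left, go to B
B | 0[#]111_#
After 16 steps: state B, head at 1, tape 0#111_#.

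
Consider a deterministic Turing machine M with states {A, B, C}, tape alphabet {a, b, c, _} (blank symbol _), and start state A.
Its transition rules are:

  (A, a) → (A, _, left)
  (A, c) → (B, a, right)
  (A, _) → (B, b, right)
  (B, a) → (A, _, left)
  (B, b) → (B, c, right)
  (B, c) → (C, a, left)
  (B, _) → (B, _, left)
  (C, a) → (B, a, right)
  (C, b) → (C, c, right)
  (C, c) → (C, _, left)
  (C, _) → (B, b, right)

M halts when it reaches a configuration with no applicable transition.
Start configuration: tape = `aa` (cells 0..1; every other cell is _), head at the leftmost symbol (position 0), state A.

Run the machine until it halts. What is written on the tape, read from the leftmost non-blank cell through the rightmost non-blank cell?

b__a

state=A head=0 tape=__[a]a   (A,a)→(A,_,left)
state=A head=-1 tape=_[_]_a   (A,_)→(B,b,right)
state=B head=0 tape=_b[_]a   (B,_)→(B,_,left)
state=B head=-1 tape=_[b]_a   (B,b)→(B,c,right)
state=B head=0 tape=_c[_]a   (B,_)→(B,_,left)
state=B head=-1 tape=_[c]_a   (B,c)→(C,a,left)
state=C head=-2 tape=[_]a_a   (C,_)→(B,b,right)
state=B head=-1 tape=b[a]_a   (B,a)→(A,_,left)
state=A head=-2 tape=[b]__a
The non-blank tape span at halt is b__a.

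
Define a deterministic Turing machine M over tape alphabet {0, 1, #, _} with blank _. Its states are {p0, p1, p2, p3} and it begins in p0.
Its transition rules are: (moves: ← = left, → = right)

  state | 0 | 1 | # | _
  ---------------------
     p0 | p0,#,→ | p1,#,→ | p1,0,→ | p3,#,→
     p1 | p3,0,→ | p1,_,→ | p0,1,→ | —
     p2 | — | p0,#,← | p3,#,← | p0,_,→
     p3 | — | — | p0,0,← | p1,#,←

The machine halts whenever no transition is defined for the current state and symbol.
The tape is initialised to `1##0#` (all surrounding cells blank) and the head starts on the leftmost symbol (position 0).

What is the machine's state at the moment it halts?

p1

state=p0 head=0 tape=[1]##0#___   (p0,1)→(p1,#,→)
state=p1 head=1 tape=#[#]#0#___   (p1,#)→(p0,1,→)
state=p0 head=2 tape=#1[#]0#___   (p0,#)→(p1,0,→)
state=p1 head=3 tape=#10[0]#___   (p1,0)→(p3,0,→)
state=p3 head=4 tape=#100[#]___   (p3,#)→(p0,0,←)
state=p0 head=3 tape=#10[0]0___   (p0,0)→(p0,#,→)
state=p0 head=4 tape=#10#[0]___   (p0,0)→(p0,#,→)
state=p0 head=5 tape=#10##[_]__   (p0,_)→(p3,#,→)
state=p3 head=6 tape=#10###[_]_   (p3,_)→(p1,#,←)
state=p1 head=5 tape=#10##[#]#_   (p1,#)→(p0,1,→)
state=p0 head=6 tape=#10##1[#]_   (p0,#)→(p1,0,→)
state=p1 head=7 tape=#10##10[_]
No transition is defined for (p1, _); M halts in state p1.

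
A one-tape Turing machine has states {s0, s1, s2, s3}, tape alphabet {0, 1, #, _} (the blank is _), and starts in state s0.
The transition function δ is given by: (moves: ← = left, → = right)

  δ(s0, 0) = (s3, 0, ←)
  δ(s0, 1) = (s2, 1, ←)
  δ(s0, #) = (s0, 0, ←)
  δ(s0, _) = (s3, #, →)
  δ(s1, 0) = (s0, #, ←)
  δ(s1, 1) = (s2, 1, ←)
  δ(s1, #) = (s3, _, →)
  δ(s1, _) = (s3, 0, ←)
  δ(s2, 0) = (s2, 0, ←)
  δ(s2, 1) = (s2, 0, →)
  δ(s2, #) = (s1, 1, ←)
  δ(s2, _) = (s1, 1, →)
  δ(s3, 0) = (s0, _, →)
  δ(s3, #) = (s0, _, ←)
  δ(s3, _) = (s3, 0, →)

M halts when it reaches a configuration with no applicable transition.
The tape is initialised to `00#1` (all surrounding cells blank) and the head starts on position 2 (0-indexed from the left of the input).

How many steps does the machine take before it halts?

s0 | 00[#]1__   read # → write 0, move ←, go to s0
s0 | 0[0]01__   read 0 → write 0, move ←, go to s3
s3 | [0]001__   read 0 → write _, move →, go to s0
s0 | _[0]01__   read 0 → write 0, move ←, go to s3
s3 | [_]001__   read _ → write 0, move →, go to s3
s3 | 0[0]01__   read 0 → write _, move →, go to s0
s0 | 0_[0]1__   read 0 → write 0, move ←, go to s3
s3 | 0[_]01__   read _ → write 0, move →, go to s3
s3 | 00[0]1__   read 0 → write _, move →, go to s0
s0 | 00_[1]__   read 1 → write 1, move ←, go to s2
s2 | 00[_]1__   read _ → write 1, move →, go to s1
s1 | 001[1]__   read 1 → write 1, move ←, go to s2
s2 | 00[1]1__   read 1 → write 0, move →, go to s2
s2 | 000[1]__   read 1 → write 0, move →, go to s2
s2 | 0000[_]_   read _ → write 1, move →, go to s1
s1 | 00001[_]   read _ → write 0, move ←, go to s3
s3 | 0000[1]0
M halts after 16 transitions.

16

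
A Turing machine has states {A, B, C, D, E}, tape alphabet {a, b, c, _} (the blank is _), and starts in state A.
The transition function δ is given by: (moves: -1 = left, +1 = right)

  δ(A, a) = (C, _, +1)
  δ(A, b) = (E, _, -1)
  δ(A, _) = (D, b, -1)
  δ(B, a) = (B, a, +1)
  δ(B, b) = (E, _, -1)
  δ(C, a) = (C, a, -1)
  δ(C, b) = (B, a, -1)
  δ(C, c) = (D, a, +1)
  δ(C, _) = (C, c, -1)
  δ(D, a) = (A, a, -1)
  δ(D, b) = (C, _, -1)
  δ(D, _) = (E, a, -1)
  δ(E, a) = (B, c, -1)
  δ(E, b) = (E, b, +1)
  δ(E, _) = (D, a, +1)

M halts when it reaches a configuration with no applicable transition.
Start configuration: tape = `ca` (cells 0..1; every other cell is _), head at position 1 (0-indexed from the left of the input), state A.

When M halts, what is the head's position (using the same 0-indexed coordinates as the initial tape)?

1

state=A head=1 tape=c[a]_   (A,a)→(C,_,+1)
state=C head=2 tape=c_[_]   (C,_)→(C,c,-1)
state=C head=1 tape=c[_]c   (C,_)→(C,c,-1)
state=C head=0 tape=[c]cc   (C,c)→(D,a,+1)
state=D head=1 tape=a[c]c
At halt the head is at cell 1.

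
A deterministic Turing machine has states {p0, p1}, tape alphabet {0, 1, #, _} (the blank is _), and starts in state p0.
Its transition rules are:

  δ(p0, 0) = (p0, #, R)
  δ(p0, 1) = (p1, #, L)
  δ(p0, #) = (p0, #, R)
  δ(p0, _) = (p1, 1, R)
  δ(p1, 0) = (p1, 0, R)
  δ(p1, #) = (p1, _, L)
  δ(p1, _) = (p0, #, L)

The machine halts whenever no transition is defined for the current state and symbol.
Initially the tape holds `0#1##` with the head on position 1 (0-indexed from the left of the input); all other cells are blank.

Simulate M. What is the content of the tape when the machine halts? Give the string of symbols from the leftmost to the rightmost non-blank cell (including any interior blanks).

1______##

p0 | __0[#]1##__   read # → write #, move R, go to p0
p0 | __0#[1]##__   read 1 → write #, move L, go to p1
p1 | __0[#]###__   read # → write _, move L, go to p1
p1 | __[0]_###__   read 0 → write 0, move R, go to p1
p1 | __0[_]###__   read _ → write #, move L, go to p0
p0 | __[0]####__   read 0 → write #, move R, go to p0
p0 | __#[#]###__   read # → write #, move R, go to p0
p0 | __##[#]##__   read # → write #, move R, go to p0
p0 | __###[#]#__   read # → write #, move R, go to p0
p0 | __####[#]__   read # → write #, move R, go to p0
p0 | __#####[_]_   read _ → write 1, move R, go to p1
p1 | __#####1[_]   read _ → write #, move L, go to p0
p0 | __#####[1]#   read 1 → write #, move L, go to p1
p1 | __####[#]##   read # → write _, move L, go to p1
p1 | __###[#]_##   read # → write _, move L, go to p1
p1 | __##[#]__##   read # → write _, move L, go to p1
p1 | __#[#]___##   read # → write _, move L, go to p1
p1 | __[#]____##   read # → write _, move L, go to p1
p1 | _[_]_____##   read _ → write #, move L, go to p0
p0 | [_]#_____##   read _ → write 1, move R, go to p1
p1 | 1[#]_____##   read # → write _, move L, go to p1
p1 | [1]______##
The non-blank tape span at halt is 1______##.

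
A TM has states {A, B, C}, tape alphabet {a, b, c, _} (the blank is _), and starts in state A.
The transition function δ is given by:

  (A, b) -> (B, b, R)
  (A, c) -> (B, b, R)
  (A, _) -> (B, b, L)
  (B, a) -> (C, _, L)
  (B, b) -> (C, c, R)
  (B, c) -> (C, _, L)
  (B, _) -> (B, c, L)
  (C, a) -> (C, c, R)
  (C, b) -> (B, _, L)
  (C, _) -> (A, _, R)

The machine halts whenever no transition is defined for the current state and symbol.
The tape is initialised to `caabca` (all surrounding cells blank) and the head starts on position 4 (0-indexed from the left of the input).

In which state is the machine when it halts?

C

A | caab[c]a__   read c → write b, move R, go to B
B | caabb[a]__   read a → write _, move L, go to C
C | caab[b]___   read b → write _, move L, go to B
B | caa[b]____   read b → write c, move R, go to C
C | caac[_]___   read _ → write _, move R, go to A
A | caac_[_]__   read _ → write b, move L, go to B
B | caac[_]b__   read _ → write c, move L, go to B
B | caa[c]cb__   read c → write _, move L, go to C
C | ca[a]_cb__   read a → write c, move R, go to C
C | cac[_]cb__   read _ → write _, move R, go to A
A | cac_[c]b__   read c → write b, move R, go to B
B | cac_b[b]__   read b → write c, move R, go to C
C | cac_bc[_]_   read _ → write _, move R, go to A
A | cac_bc_[_]   read _ → write b, move L, go to B
B | cac_bc[_]b   read _ → write c, move L, go to B
B | cac_b[c]cb   read c → write _, move L, go to C
C | cac_[b]_cb   read b → write _, move L, go to B
B | cac[_]__cb   read _ → write c, move L, go to B
B | ca[c]c__cb   read c → write _, move L, go to C
C | c[a]_c__cb   read a → write c, move R, go to C
C | cc[_]c__cb   read _ → write _, move R, go to A
A | cc_[c]__cb   read c → write b, move R, go to B
B | cc_b[_]_cb   read _ → write c, move L, go to B
B | cc_[b]c_cb   read b → write c, move R, go to C
C | cc_c[c]_cb
No transition is defined for (C, c); M halts in state C.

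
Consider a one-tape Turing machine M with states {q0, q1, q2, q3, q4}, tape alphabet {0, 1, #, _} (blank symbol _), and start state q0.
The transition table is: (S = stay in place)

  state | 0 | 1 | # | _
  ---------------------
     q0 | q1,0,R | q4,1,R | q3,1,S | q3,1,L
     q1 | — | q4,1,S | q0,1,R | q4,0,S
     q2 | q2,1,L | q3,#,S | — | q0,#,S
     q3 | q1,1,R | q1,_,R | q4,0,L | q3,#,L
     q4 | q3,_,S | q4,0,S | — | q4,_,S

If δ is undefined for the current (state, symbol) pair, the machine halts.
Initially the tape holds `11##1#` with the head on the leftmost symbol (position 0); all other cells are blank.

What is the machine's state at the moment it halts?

q4

q0 | [1]1##1#   read 1 → write 1, move R, go to q4
q4 | 1[1]##1#   read 1 → write 0, move S, go to q4
q4 | 1[0]##1#   read 0 → write _, move S, go to q3
q3 | 1[_]##1#   read _ → write #, move L, go to q3
q3 | [1]###1#   read 1 → write _, move R, go to q1
q1 | _[#]##1#   read # → write 1, move R, go to q0
q0 | _1[#]#1#   read # → write 1, move S, go to q3
q3 | _1[1]#1#   read 1 → write _, move R, go to q1
q1 | _1_[#]1#   read # → write 1, move R, go to q0
q0 | _1_1[1]#   read 1 → write 1, move R, go to q4
q4 | _1_11[#]
No transition is defined for (q4, #); M halts in state q4.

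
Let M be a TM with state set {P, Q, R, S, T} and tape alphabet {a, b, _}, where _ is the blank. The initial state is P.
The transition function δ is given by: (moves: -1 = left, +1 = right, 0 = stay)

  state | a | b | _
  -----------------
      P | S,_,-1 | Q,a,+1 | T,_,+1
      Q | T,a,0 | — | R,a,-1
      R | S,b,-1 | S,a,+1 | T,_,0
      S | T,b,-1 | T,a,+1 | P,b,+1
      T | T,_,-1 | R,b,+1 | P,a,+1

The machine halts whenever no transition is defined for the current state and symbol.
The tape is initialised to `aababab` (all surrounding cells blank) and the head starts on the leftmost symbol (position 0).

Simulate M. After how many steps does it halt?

17

state=P head=0 tape=_[a]ababab   (P,a)→(S,_,-1)
state=S head=-1 tape=[_]_ababab   (S,_)→(P,b,+1)
state=P head=0 tape=b[_]ababab   (P,_)→(T,_,+1)
state=T head=1 tape=b_[a]babab   (T,a)→(T,_,-1)
state=T head=0 tape=b[_]_babab   (T,_)→(P,a,+1)
state=P head=1 tape=ba[_]babab   (P,_)→(T,_,+1)
state=T head=2 tape=ba_[b]abab   (T,b)→(R,b,+1)
state=R head=3 tape=ba_b[a]bab   (R,a)→(S,b,-1)
state=S head=2 tape=ba_[b]bbab   (S,b)→(T,a,+1)
state=T head=3 tape=ba_a[b]bab   (T,b)→(R,b,+1)
state=R head=4 tape=ba_ab[b]ab   (R,b)→(S,a,+1)
state=S head=5 tape=ba_aba[a]b   (S,a)→(T,b,-1)
state=T head=4 tape=ba_ab[a]bb   (T,a)→(T,_,-1)
state=T head=3 tape=ba_a[b]_bb   (T,b)→(R,b,+1)
state=R head=4 tape=ba_ab[_]bb   (R,_)→(T,_,0)
state=T head=4 tape=ba_ab[_]bb   (T,_)→(P,a,+1)
state=P head=5 tape=ba_aba[b]b   (P,b)→(Q,a,+1)
state=Q head=6 tape=ba_abaa[b]
M halts after 17 transitions.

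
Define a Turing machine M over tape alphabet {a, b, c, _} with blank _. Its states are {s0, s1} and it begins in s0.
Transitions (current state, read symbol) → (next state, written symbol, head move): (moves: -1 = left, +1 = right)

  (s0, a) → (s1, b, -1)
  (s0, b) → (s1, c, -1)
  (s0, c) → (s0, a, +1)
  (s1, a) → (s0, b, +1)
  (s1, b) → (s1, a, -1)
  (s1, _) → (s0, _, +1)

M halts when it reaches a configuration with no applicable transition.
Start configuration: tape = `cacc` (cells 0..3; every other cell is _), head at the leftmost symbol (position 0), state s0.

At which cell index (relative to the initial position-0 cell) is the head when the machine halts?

4

state=s0 head=0 tape=_[c]acc_   (s0,c)→(s0,a,+1)
state=s0 head=1 tape=_a[a]cc_   (s0,a)→(s1,b,-1)
state=s1 head=0 tape=_[a]bcc_   (s1,a)→(s0,b,+1)
state=s0 head=1 tape=_b[b]cc_   (s0,b)→(s1,c,-1)
state=s1 head=0 tape=_[b]ccc_   (s1,b)→(s1,a,-1)
state=s1 head=-1 tape=[_]accc_   (s1,_)→(s0,_,+1)
state=s0 head=0 tape=_[a]ccc_   (s0,a)→(s1,b,-1)
state=s1 head=-1 tape=[_]bccc_   (s1,_)→(s0,_,+1)
state=s0 head=0 tape=_[b]ccc_   (s0,b)→(s1,c,-1)
state=s1 head=-1 tape=[_]cccc_   (s1,_)→(s0,_,+1)
state=s0 head=0 tape=_[c]ccc_   (s0,c)→(s0,a,+1)
state=s0 head=1 tape=_a[c]cc_   (s0,c)→(s0,a,+1)
state=s0 head=2 tape=_aa[c]c_   (s0,c)→(s0,a,+1)
state=s0 head=3 tape=_aaa[c]_   (s0,c)→(s0,a,+1)
state=s0 head=4 tape=_aaaa[_]
At halt the head is at cell 4.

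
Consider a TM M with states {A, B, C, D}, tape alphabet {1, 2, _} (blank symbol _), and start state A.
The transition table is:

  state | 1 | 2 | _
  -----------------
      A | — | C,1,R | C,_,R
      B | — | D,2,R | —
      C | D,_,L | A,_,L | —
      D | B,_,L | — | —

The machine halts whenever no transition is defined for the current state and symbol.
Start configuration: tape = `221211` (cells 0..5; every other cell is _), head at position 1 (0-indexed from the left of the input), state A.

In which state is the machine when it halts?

A | 2[2]1211   read 2 → write 1, move R, go to C
C | 21[1]211   read 1 → write _, move L, go to D
D | 2[1]_211   read 1 → write _, move L, go to B
B | [2]__211   read 2 → write 2, move R, go to D
D | 2[_]_211
No transition is defined for (D, _); M halts in state D.

D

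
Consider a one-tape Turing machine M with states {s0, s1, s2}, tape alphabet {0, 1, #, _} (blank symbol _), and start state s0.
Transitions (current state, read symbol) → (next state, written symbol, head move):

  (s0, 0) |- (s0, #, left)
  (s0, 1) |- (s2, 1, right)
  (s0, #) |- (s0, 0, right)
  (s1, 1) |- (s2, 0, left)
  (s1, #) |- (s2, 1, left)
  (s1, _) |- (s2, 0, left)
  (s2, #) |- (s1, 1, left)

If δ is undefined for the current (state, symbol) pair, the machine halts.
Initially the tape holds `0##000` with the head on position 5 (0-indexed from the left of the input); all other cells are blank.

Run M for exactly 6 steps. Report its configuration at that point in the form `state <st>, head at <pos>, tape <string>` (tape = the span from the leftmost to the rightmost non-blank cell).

state s0, head at 5, tape 0#000#

state=s0 head=5 tape=0##00[0]   (s0,0)→(s0,#,left)
state=s0 head=4 tape=0##0[0]#   (s0,0)→(s0,#,left)
state=s0 head=3 tape=0##[0]##   (s0,0)→(s0,#,left)
state=s0 head=2 tape=0#[#]###   (s0,#)→(s0,0,right)
state=s0 head=3 tape=0#0[#]##   (s0,#)→(s0,0,right)
state=s0 head=4 tape=0#00[#]#   (s0,#)→(s0,0,right)
state=s0 head=5 tape=0#000[#]
After 6 steps: state s0, head at 5, tape 0#000#.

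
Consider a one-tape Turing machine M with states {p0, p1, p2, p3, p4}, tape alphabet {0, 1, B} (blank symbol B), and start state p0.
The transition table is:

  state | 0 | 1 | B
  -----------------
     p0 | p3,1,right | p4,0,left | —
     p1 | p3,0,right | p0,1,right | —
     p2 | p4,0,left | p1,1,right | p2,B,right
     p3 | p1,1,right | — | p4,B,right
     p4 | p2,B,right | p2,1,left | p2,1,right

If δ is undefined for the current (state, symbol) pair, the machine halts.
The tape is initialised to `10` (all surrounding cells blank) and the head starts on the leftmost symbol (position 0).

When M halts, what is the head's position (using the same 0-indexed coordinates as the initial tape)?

state=p0 head=0 tape=BB[1]0B   (p0,1)→(p4,0,left)
state=p4 head=-1 tape=B[B]00B   (p4,B)→(p2,1,right)
state=p2 head=0 tape=B1[0]0B   (p2,0)→(p4,0,left)
state=p4 head=-1 tape=B[1]00B   (p4,1)→(p2,1,left)
state=p2 head=-2 tape=[B]100B   (p2,B)→(p2,B,right)
state=p2 head=-1 tape=B[1]00B   (p2,1)→(p1,1,right)
state=p1 head=0 tape=B1[0]0B   (p1,0)→(p3,0,right)
state=p3 head=1 tape=B10[0]B   (p3,0)→(p1,1,right)
state=p1 head=2 tape=B101[B]
At halt the head is at cell 2.

2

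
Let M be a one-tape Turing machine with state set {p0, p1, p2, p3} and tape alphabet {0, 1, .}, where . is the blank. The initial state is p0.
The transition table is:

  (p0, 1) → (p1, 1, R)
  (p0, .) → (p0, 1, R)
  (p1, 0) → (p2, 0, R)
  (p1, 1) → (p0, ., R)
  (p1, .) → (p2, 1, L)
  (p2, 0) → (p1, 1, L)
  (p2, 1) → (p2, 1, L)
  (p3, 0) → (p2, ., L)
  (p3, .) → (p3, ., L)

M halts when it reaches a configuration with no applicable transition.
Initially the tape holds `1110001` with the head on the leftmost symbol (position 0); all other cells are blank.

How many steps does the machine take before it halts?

state=p0 head=0 tape=[1]110001   (p0,1)→(p1,1,R)
state=p1 head=1 tape=1[1]10001   (p1,1)→(p0,.,R)
state=p0 head=2 tape=1.[1]0001   (p0,1)→(p1,1,R)
state=p1 head=3 tape=1.1[0]001   (p1,0)→(p2,0,R)
state=p2 head=4 tape=1.10[0]01   (p2,0)→(p1,1,L)
state=p1 head=3 tape=1.1[0]101   (p1,0)→(p2,0,R)
state=p2 head=4 tape=1.10[1]01   (p2,1)→(p2,1,L)
state=p2 head=3 tape=1.1[0]101   (p2,0)→(p1,1,L)
state=p1 head=2 tape=1.[1]1101   (p1,1)→(p0,.,R)
state=p0 head=3 tape=1..[1]101   (p0,1)→(p1,1,R)
state=p1 head=4 tape=1..1[1]01   (p1,1)→(p0,.,R)
state=p0 head=5 tape=1..1.[0]1
M halts after 11 transitions.

11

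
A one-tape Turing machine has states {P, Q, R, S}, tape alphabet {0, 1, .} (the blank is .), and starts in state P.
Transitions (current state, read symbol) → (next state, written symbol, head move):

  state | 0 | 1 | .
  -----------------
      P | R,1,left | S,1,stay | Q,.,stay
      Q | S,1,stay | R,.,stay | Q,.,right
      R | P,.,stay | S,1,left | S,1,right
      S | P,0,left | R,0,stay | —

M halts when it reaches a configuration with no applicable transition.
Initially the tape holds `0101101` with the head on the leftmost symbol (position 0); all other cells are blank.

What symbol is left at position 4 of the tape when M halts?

state=P head=0 tape=.[0]101101.   (P,0)→(R,1,left)
state=R head=-1 tape=[.]1101101.   (R,.)→(S,1,right)
state=S head=0 tape=1[1]101101.   (S,1)→(R,0,stay)
state=R head=0 tape=1[0]101101.   (R,0)→(P,.,stay)
state=P head=0 tape=1[.]101101.   (P,.)→(Q,.,stay)
state=Q head=0 tape=1[.]101101.   (Q,.)→(Q,.,right)
state=Q head=1 tape=1.[1]01101.   (Q,1)→(R,.,stay)
state=R head=1 tape=1.[.]01101.   (R,.)→(S,1,right)
state=S head=2 tape=1.1[0]1101.   (S,0)→(P,0,left)
state=P head=1 tape=1.[1]01101.   (P,1)→(S,1,stay)
state=S head=1 tape=1.[1]01101.   (S,1)→(R,0,stay)
state=R head=1 tape=1.[0]01101.   (R,0)→(P,.,stay)
state=P head=1 tape=1.[.]01101.   (P,.)→(Q,.,stay)
state=Q head=1 tape=1.[.]01101.   (Q,.)→(Q,.,right)
state=Q head=2 tape=1..[0]1101.   (Q,0)→(S,1,stay)
state=S head=2 tape=1..[1]1101.   (S,1)→(R,0,stay)
state=R head=2 tape=1..[0]1101.   (R,0)→(P,.,stay)
state=P head=2 tape=1..[.]1101.   (P,.)→(Q,.,stay)
state=Q head=2 tape=1..[.]1101.   (Q,.)→(Q,.,right)
state=Q head=3 tape=1...[1]101.   (Q,1)→(R,.,stay)
state=R head=3 tape=1...[.]101.   (R,.)→(S,1,right)
state=S head=4 tape=1...1[1]01.   (S,1)→(R,0,stay)
state=R head=4 tape=1...1[0]01.   (R,0)→(P,.,stay)
state=P head=4 tape=1...1[.]01.   (P,.)→(Q,.,stay)
state=Q head=4 tape=1...1[.]01.   (Q,.)→(Q,.,right)
state=Q head=5 tape=1...1.[0]1.   (Q,0)→(S,1,stay)
state=S head=5 tape=1...1.[1]1.   (S,1)→(R,0,stay)
state=R head=5 tape=1...1.[0]1.   (R,0)→(P,.,stay)
state=P head=5 tape=1...1.[.]1.   (P,.)→(Q,.,stay)
state=Q head=5 tape=1...1.[.]1.   (Q,.)→(Q,.,right)
state=Q head=6 tape=1...1..[1].   (Q,1)→(R,.,stay)
state=R head=6 tape=1...1..[.].   (R,.)→(S,1,right)
state=S head=7 tape=1...1..1[.]
Cell 4 holds . when M halts.

.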